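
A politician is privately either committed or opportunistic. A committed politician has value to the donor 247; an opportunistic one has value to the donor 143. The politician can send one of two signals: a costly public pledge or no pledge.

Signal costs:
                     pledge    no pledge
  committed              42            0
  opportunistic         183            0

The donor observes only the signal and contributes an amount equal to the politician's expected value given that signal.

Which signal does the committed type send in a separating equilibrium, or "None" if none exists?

pledge

Try committed → pledge, opportunistic → no pledge:
  Under separation the donor infers type exactly: pledge → committed (pays 247), no pledge → opportunistic (pays 143).
  Committed: pledge gives 247 − 42 = 205; no pledge gives 143 − 0 = 143. No deviation. ✓
  Opportunistic: no pledge gives 143 − 0 = 143; pledge gives 247 − 183 = 64. No deviation. ✓
Both hold — the committed type sends pledge.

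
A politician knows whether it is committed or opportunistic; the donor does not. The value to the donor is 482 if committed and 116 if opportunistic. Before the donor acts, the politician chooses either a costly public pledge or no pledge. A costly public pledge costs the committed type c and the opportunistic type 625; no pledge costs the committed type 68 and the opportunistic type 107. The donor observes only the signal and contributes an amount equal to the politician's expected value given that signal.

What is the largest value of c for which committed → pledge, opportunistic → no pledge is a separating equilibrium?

434

Under separation: pledge → committed (pays 482); no pledge → opportunistic (pays 116).
Opportunistic: 116 − 107 = 9 ≥ 482 − 625 = -143. Holds regardless of c. ✓
Committed: 482 − c ≥ 116 − 68, so c ≤ 482 − 48 = 434.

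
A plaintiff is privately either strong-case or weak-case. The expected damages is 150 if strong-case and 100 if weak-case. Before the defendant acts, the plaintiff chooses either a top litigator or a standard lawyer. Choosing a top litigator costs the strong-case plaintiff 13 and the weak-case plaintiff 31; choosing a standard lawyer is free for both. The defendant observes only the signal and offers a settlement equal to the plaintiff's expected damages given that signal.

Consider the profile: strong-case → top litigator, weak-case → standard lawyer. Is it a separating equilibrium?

No

If types separate, top litigator earns payment 150 and standard lawyer earns 100.
Strong-case: top litigator gives 150 − 13 = 137; standard lawyer gives 100 − 0 = 100. No deviation. ✓
Weak-case: standard lawyer gives 100 − 0 = 100; top litigator gives 150 − 31 = 119. Would deviate. ✗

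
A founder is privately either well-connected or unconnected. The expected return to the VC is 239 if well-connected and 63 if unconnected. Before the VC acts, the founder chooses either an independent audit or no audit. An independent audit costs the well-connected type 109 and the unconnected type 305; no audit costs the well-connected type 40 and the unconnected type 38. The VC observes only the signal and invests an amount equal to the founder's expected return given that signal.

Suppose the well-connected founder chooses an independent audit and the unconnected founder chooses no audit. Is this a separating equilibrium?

Yes

If types separate, audit earns payment 239 and no audit earns 63.
Well-connected: audit gives 239 − 109 = 130; no audit gives 63 − 40 = 23. No deviation. ✓
Unconnected: no audit gives 63 − 38 = 25; audit gives 239 − 305 = -66. No deviation. ✓
Both incentive constraints hold.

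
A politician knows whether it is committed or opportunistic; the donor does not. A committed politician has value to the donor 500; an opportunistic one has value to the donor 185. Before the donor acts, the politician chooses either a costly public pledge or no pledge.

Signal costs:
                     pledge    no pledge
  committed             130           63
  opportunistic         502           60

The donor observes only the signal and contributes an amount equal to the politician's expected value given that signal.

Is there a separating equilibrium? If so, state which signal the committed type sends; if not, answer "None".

Try committed → pledge, opportunistic → no pledge:
  If types separate, pledge earns payment 500 and no pledge earns 185.
  Committed: pledge gives 500 − 130 = 370; no pledge gives 185 − 63 = 122. No deviation. ✓
  Opportunistic: no pledge gives 185 − 60 = 125; pledge gives 500 − 502 = -2. No deviation. ✓
Both hold — the committed type sends pledge.

pledge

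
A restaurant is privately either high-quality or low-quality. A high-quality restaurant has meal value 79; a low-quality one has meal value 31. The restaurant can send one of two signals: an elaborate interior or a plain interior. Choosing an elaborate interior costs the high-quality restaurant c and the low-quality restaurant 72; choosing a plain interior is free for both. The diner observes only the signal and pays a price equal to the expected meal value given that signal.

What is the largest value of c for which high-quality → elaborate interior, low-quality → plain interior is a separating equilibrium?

Under separation: elaborate interior → high-quality (pays 79); plain interior → low-quality (pays 31).
Low-quality: 31 − 0 = 31 ≥ 79 − 72 = 7. Holds regardless of c. ✓
High-quality: 79 − c ≥ 31 − 0, so c ≤ 79 − 31 = 48.

48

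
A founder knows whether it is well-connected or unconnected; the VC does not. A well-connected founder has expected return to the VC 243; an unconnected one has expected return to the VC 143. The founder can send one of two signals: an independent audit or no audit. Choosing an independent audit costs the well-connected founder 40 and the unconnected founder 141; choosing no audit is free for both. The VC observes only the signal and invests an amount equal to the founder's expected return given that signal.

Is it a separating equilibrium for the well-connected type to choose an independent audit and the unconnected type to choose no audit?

If types separate, audit earns payment 243 and no audit earns 143.
Well-connected: audit gives 243 − 40 = 203; no audit gives 143 − 0 = 143. No deviation. ✓
Unconnected: no audit gives 143 − 0 = 143; audit gives 243 − 141 = 102. No deviation. ✓
Both incentive constraints hold.

Yes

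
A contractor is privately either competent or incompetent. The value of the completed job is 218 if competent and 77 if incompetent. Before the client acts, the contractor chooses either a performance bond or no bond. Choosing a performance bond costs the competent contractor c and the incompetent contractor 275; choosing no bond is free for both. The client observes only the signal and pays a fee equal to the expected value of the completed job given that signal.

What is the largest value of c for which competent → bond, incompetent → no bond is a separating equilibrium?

141

Under separation: bond → competent (pays 218); no bond → incompetent (pays 77).
Incompetent: 77 − 0 = 77 ≥ 218 − 275 = -57. Holds regardless of c. ✓
Competent: 218 − c ≥ 77 − 0, so c ≤ 218 − 77 = 141.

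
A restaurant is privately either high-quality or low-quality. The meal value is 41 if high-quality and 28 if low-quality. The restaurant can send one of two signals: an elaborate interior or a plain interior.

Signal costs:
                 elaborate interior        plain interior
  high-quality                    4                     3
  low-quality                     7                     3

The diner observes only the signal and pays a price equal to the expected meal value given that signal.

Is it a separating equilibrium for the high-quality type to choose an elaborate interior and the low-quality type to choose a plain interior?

Under separation the diner infers type exactly: elaborate interior → high-quality (pays 41), plain interior → low-quality (pays 28).
High-quality: elaborate interior gives 41 − 4 = 37; plain interior gives 28 − 3 = 25. No deviation. ✓
Low-quality: plain interior gives 28 − 3 = 25; elaborate interior gives 41 − 7 = 34. Would deviate. ✗

No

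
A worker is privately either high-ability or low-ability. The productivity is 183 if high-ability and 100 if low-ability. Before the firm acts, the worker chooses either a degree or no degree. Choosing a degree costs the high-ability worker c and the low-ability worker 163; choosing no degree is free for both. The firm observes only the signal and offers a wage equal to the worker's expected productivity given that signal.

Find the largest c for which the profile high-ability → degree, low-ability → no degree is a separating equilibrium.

Under separation: degree → high-ability (pays 183); no degree → low-ability (pays 100).
Low-ability: 100 − 0 = 100 ≥ 183 − 163 = 20. Holds regardless of c. ✓
High-ability: 183 − c ≥ 100 − 0, so c ≤ 183 − 100 = 83.

83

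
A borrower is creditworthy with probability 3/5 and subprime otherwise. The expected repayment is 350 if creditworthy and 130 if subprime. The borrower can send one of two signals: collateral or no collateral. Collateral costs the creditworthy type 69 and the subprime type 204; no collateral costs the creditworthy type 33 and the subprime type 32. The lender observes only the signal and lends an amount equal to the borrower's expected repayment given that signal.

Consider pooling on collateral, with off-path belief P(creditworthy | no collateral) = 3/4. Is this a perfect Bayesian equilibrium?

At the pooled signal (collateral) the lender holds the prior 3/5 and pays 3/5·350 + 2/5·130 = 262. Off-path (no collateral) belief 3/4 gives 3/4·350 + 1/4·130 = 295.
Creditworthy: collateral gives 262 − 69 = 193; no collateral gives 295 − 33 = 262. Deviates. ✗
Subprime: collateral gives 262 − 204 = 58; no collateral gives 295 − 32 = 263. Deviates. ✗

No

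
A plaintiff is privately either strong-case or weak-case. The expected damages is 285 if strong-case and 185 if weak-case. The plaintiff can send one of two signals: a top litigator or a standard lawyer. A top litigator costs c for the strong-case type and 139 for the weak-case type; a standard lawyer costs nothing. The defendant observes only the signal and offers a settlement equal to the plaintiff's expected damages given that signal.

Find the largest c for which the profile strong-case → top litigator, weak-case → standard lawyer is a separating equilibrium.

Under separation: top litigator → strong-case (pays 285); standard lawyer → weak-case (pays 185).
Weak-case: 185 − 0 = 185 ≥ 285 − 139 = 146. Holds regardless of c. ✓
Strong-case: 285 − c ≥ 185 − 0, so c ≤ 285 − 185 = 100.

100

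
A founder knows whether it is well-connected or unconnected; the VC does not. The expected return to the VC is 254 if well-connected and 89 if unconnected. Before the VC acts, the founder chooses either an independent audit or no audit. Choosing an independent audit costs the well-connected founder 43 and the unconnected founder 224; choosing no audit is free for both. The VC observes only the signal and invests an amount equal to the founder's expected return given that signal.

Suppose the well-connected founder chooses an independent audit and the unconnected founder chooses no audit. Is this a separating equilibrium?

Yes

If types separate, audit earns payment 254 and no audit earns 89.
Well-connected: audit gives 254 − 43 = 211; no audit gives 89 − 0 = 89. No deviation. ✓
Unconnected: no audit gives 89 − 0 = 89; audit gives 254 − 224 = 30. No deviation. ✓
Neither type gains from mimicking the other.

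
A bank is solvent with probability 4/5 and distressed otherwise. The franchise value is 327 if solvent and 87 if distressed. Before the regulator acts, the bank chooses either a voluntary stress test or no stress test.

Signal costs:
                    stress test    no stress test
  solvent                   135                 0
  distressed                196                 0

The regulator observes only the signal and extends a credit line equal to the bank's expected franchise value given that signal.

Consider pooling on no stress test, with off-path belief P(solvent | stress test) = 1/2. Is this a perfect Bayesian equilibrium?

At the pooled signal (no stress test) the regulator holds the prior 4/5 and pays 4/5·327 + 1/5·87 = 279. Off-path (stress test) belief 1/2 gives 1/2·327 + 1/2·87 = 207.
Solvent: no stress test gives 279 − 0 = 279; stress test gives 207 − 135 = 72. Stays. ✓
Distressed: no stress test gives 279 − 0 = 279; stress test gives 207 − 196 = 11. Stays. ✓

Yes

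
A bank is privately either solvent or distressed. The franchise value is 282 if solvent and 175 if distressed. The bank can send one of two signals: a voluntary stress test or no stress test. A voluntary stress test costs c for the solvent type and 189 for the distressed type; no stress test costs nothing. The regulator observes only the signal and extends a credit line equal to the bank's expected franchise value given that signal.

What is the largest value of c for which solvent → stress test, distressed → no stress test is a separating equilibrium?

Under separation: stress test → solvent (pays 282); no stress test → distressed (pays 175).
Distressed: 175 − 0 = 175 ≥ 282 − 189 = 93. Holds regardless of c. ✓
Solvent: 282 − c ≥ 175 − 0, so c ≤ 282 − 175 = 107.

107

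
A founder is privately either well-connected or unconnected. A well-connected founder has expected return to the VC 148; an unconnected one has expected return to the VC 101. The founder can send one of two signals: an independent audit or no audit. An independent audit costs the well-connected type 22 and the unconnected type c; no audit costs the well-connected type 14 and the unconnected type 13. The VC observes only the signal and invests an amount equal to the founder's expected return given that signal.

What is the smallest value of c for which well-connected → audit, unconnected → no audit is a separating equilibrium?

60

Under separation: audit → well-connected (pays 148); no audit → unconnected (pays 101).
Well-connected: 148 − 22 = 126 ≥ 101 − 14 = 87. Holds regardless of c. ✓
Unconnected: 101 − 13 ≥ 148 − c, so c ≥ 148 − 88 = 60.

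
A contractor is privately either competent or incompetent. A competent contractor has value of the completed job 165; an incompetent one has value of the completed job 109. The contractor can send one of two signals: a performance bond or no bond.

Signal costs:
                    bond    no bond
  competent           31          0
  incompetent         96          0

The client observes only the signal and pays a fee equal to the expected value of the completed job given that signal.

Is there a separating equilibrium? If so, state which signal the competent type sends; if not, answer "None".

bond

Try competent → bond, incompetent → no bond:
  If types separate, bond earns payment 165 and no bond earns 109.
  Competent: bond gives 165 − 31 = 134; no bond gives 109 − 0 = 109. No deviation. ✓
  Incompetent: no bond gives 109 − 0 = 109; bond gives 165 − 96 = 69. No deviation. ✓
Both hold — the competent type sends bond.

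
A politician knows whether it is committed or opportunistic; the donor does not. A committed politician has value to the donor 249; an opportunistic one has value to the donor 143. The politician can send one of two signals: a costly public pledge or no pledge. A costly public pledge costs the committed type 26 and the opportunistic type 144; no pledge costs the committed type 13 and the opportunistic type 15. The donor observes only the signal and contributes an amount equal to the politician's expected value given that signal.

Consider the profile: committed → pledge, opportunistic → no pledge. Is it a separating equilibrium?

Under separation the donor infers type exactly: pledge → committed (pays 249), no pledge → opportunistic (pays 143).
Committed: pledge gives 249 − 26 = 223; no pledge gives 143 − 13 = 130. No deviation. ✓
Opportunistic: no pledge gives 143 − 15 = 128; pledge gives 249 − 144 = 105. No deviation. ✓
Neither type gains from mimicking the other.

Yes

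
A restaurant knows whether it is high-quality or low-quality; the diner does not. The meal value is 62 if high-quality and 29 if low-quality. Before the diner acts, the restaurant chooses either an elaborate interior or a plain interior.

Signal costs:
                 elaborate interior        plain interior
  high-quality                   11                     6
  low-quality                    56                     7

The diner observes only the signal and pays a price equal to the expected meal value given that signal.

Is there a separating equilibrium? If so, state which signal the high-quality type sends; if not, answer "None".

elaborate interior

Try high-quality → elaborate interior, low-quality → plain interior:
  If types separate, elaborate interior earns payment 62 and plain interior earns 29.
  High-quality: elaborate interior gives 62 − 11 = 51; plain interior gives 29 − 6 = 23. No deviation. ✓
  Low-quality: plain interior gives 29 − 7 = 22; elaborate interior gives 62 − 56 = 6. No deviation. ✓
Both hold — the high-quality type sends elaborate interior.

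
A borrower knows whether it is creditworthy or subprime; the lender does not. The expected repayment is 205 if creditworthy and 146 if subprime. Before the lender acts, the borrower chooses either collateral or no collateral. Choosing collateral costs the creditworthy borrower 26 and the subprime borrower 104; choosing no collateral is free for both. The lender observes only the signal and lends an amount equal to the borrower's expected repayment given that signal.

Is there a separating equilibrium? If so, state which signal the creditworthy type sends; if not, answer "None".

Try creditworthy → collateral, subprime → no collateral:
  Under separation the lender infers type exactly: collateral → creditworthy (pays 205), no collateral → subprime (pays 146).
  Creditworthy: collateral gives 205 − 26 = 179; no collateral gives 146 − 0 = 146. No deviation. ✓
  Subprime: no collateral gives 146 − 0 = 146; collateral gives 205 − 104 = 101. No deviation. ✓
Both hold — the creditworthy type sends collateral.

collateral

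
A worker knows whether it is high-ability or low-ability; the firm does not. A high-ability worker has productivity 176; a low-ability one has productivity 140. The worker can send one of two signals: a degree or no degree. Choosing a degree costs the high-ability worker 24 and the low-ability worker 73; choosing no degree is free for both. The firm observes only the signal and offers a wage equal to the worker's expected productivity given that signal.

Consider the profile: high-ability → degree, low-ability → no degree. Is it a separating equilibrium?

If types separate, degree earns payment 176 and no degree earns 140.
High-ability: degree gives 176 − 24 = 152; no degree gives 140 − 0 = 140. No deviation. ✓
Low-ability: no degree gives 140 − 0 = 140; degree gives 176 − 73 = 103. No deviation. ✓
Neither type gains from mimicking the other.

Yes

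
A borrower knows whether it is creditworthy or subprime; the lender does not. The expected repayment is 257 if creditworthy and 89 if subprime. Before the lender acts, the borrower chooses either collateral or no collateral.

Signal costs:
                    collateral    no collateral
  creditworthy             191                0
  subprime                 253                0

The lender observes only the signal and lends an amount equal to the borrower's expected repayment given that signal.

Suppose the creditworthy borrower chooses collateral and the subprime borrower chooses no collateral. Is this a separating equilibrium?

No

If types separate, collateral earns payment 257 and no collateral earns 89.
Creditworthy: collateral gives 257 − 191 = 66; no collateral gives 89 − 0 = 89. Would deviate. ✗
Subprime: no collateral gives 89 − 0 = 89; collateral gives 257 − 253 = 4. No deviation. ✓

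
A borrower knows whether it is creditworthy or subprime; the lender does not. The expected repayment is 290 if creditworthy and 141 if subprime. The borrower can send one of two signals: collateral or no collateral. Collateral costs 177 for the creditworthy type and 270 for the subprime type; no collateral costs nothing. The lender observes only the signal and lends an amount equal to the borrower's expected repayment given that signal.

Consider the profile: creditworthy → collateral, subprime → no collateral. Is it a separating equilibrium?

No

Under separation the lender infers type exactly: collateral → creditworthy (pays 290), no collateral → subprime (pays 141).
Creditworthy: collateral gives 290 − 177 = 113; no collateral gives 141 − 0 = 141. Would deviate. ✗
Subprime: no collateral gives 141 − 0 = 141; collateral gives 290 − 270 = 20. No deviation. ✓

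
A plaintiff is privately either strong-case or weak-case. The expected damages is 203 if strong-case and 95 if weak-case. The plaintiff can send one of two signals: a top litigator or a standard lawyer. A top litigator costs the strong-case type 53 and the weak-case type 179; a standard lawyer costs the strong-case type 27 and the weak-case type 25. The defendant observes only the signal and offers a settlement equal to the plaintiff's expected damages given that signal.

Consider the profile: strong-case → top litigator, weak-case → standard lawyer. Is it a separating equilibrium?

Yes

If types separate, top litigator earns payment 203 and standard lawyer earns 95.
Strong-case: top litigator gives 203 − 53 = 150; standard lawyer gives 95 − 27 = 68. No deviation. ✓
Weak-case: standard lawyer gives 95 − 25 = 70; top litigator gives 203 − 179 = 24. No deviation. ✓
Neither type gains from mimicking the other.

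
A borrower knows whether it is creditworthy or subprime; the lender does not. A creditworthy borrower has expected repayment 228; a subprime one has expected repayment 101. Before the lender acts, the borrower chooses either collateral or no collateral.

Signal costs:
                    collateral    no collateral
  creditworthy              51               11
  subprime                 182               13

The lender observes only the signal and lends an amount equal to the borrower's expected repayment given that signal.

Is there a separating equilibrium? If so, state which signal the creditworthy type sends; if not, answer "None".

collateral

Try creditworthy → collateral, subprime → no collateral:
  Under separation the lender infers type exactly: collateral → creditworthy (pays 228), no collateral → subprime (pays 101).
  Creditworthy: collateral gives 228 − 51 = 177; no collateral gives 101 − 11 = 90. No deviation. ✓
  Subprime: no collateral gives 101 − 13 = 88; collateral gives 228 − 182 = 46. No deviation. ✓
Both hold — the creditworthy type sends collateral.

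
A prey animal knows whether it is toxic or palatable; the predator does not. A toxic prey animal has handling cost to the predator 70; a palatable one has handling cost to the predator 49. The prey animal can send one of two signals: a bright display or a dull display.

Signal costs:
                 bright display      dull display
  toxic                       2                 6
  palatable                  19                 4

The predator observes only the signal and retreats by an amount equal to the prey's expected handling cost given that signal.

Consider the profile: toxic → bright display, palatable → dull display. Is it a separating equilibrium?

If types separate, bright display earns payment 70 and dull display earns 49.
Toxic: bright display gives 70 − 2 = 68; dull display gives 49 − 6 = 43. No deviation. ✓
Palatable: dull display gives 49 − 4 = 45; bright display gives 70 − 19 = 51. Would deviate. ✗

No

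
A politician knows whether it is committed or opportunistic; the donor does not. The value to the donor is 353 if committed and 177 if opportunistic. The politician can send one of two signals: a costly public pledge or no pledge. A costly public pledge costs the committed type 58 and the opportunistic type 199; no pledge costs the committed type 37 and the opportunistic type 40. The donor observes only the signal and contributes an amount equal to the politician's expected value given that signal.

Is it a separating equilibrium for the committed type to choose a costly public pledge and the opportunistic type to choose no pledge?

If types separate, pledge earns payment 353 and no pledge earns 177.
Committed: pledge gives 353 − 58 = 295; no pledge gives 177 − 37 = 140. No deviation. ✓
Opportunistic: no pledge gives 177 − 40 = 137; pledge gives 353 − 199 = 154. Would deviate. ✗

No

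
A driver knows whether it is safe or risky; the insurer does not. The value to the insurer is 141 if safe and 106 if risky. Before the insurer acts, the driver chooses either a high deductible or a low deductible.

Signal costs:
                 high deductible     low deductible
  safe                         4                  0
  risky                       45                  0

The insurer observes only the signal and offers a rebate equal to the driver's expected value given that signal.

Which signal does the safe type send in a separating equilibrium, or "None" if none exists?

high deductible

Try safe → high deductible, risky → low deductible:
  If types separate, high deductible earns payment 141 and low deductible earns 106.
  Safe: high deductible gives 141 − 4 = 137; low deductible gives 106 − 0 = 106. No deviation. ✓
  Risky: low deductible gives 106 − 0 = 106; high deductible gives 141 − 45 = 96. No deviation. ✓
Both hold — the safe type sends high deductible.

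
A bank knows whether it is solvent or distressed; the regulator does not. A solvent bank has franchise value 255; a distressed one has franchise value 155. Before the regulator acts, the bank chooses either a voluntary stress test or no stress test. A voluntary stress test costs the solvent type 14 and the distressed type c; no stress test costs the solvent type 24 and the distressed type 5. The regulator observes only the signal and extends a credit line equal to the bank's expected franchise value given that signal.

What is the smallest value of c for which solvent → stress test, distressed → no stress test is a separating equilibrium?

Under separation: stress test → solvent (pays 255); no stress test → distressed (pays 155).
Solvent: 255 − 14 = 241 ≥ 155 − 24 = 131. Holds regardless of c. ✓
Distressed: 155 − 5 ≥ 255 − c, so c ≥ 255 − 150 = 105.

105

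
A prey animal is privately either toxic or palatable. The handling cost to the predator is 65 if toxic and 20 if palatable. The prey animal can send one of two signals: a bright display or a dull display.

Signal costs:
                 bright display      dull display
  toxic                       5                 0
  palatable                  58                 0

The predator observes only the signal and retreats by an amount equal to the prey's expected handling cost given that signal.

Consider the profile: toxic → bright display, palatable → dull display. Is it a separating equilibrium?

Yes

Under separation the predator infers type exactly: bright display → toxic (pays 65), dull display → palatable (pays 20).
Toxic: bright display gives 65 − 5 = 60; dull display gives 20 − 0 = 20. No deviation. ✓
Palatable: dull display gives 20 − 0 = 20; bright display gives 65 − 58 = 7. No deviation. ✓
Neither type gains from mimicking the other.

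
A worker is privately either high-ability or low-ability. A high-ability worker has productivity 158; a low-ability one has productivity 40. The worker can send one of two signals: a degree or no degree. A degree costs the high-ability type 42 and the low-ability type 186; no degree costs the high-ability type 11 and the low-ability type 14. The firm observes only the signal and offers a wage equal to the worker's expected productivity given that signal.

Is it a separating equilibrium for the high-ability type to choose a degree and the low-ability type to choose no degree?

Yes

If types separate, degree earns payment 158 and no degree earns 40.
High-ability: degree gives 158 − 42 = 116; no degree gives 40 − 11 = 29. No deviation. ✓
Low-ability: no degree gives 40 − 14 = 26; degree gives 158 − 186 = -28. No deviation. ✓
Both incentive constraints hold.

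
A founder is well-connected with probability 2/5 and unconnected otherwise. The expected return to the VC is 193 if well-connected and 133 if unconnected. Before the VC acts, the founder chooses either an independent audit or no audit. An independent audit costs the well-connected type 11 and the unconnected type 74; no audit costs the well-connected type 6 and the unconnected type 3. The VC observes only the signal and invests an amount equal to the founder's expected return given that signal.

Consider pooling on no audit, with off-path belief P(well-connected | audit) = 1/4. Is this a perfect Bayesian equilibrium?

Yes

At the pooled signal (no audit) the VC holds the prior 2/5 and pays 2/5·193 + 3/5·133 = 157. Off-path (audit) belief 1/4 gives 1/4·193 + 3/4·133 = 148.
Well-connected: no audit gives 157 − 6 = 151; audit gives 148 − 11 = 137. Stays. ✓
Unconnected: no audit gives 157 − 3 = 154; audit gives 148 − 74 = 74. Stays. ✓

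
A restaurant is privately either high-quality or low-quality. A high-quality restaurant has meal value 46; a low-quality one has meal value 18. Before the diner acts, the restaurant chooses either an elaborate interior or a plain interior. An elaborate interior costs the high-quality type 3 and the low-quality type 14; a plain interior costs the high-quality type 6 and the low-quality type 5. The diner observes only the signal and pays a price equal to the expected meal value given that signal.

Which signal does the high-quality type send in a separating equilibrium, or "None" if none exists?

Try high-quality → elaborate interior, low-quality → plain interior:
  Under separation the diner infers type exactly: elaborate interior → high-quality (pays 46), plain interior → low-quality (pays 18).
  High-quality: elaborate interior gives 46 − 3 = 43; plain interior gives 18 − 6 = 12. No deviation. ✓
  Low-quality: plain interior gives 18 − 5 = 13; elaborate interior gives 46 − 14 = 32. Would deviate. ✗
Try high-quality → plain interior, low-quality → elaborate interior:
  Under separation the diner infers type exactly: plain interior → high-quality (pays 46), elaborate interior → low-quality (pays 18).
  High-quality: plain interior gives 46 − 6 = 40; elaborate interior gives 18 − 3 = 15. No deviation. ✓
  Low-quality: elaborate interior gives 18 − 14 = 4; plain interior gives 46 − 5 = 41. Would deviate. ✗
Neither assignment is incentive-compatible.

None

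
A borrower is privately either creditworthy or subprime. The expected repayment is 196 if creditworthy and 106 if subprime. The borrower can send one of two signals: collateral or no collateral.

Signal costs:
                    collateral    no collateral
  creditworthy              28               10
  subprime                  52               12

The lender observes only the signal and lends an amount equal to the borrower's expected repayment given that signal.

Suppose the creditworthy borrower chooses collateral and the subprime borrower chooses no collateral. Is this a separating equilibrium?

If types separate, collateral earns payment 196 and no collateral earns 106.
Creditworthy: collateral gives 196 − 28 = 168; no collateral gives 106 − 10 = 96. No deviation. ✓
Subprime: no collateral gives 106 − 12 = 94; collateral gives 196 − 52 = 144. Would deviate. ✗

No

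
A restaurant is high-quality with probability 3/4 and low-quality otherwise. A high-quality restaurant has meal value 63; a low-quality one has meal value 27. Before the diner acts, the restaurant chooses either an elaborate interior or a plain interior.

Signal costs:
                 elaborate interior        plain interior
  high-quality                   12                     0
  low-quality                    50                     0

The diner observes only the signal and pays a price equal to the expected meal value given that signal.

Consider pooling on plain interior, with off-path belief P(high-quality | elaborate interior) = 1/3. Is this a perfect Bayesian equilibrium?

Yes

On the equilibrium path (plain interior) the diner holds the prior 3/4 and pays 3/4·63 + 1/4·27 = 54. Off-path (elaborate interior) belief 1/3 gives 1/3·63 + 2/3·27 = 39.
High-quality: plain interior gives 54 − 0 = 54; elaborate interior gives 39 − 12 = 27. Stays. ✓
Low-quality: plain interior gives 54 − 0 = 54; elaborate interior gives 39 − 50 = -11. Stays. ✓
Beliefs are Bayes-consistent on-path and both types best-respond.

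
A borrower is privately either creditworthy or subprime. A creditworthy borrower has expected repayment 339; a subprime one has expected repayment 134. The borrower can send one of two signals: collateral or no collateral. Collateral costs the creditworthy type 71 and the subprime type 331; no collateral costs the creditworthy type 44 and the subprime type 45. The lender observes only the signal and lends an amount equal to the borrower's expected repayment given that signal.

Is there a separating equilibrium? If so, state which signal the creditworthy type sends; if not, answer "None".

collateral

Try creditworthy → collateral, subprime → no collateral:
  If types separate, collateral earns payment 339 and no collateral earns 134.
  Creditworthy: collateral gives 339 − 71 = 268; no collateral gives 134 − 44 = 90. No deviation. ✓
  Subprime: no collateral gives 134 − 45 = 89; collateral gives 339 − 331 = 8. No deviation. ✓
Both hold — the creditworthy type sends collateral.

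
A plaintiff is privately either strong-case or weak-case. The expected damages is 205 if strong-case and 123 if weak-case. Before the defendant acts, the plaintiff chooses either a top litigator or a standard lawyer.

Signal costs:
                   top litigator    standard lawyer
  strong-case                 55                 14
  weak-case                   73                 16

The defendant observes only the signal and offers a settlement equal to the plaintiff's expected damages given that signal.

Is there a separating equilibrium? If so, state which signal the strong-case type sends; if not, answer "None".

None

Try strong-case → top litigator, weak-case → standard lawyer:
  Under separation the defendant infers type exactly: top litigator → strong-case (pays 205), standard lawyer → weak-case (pays 123).
  Strong-case: top litigator gives 205 − 55 = 150; standard lawyer gives 123 − 14 = 109. No deviation. ✓
  Weak-case: standard lawyer gives 123 − 16 = 107; top litigator gives 205 − 73 = 132. Would deviate. ✗
Try strong-case → standard lawyer, weak-case → top litigator:
  Under separation the defendant infers type exactly: standard lawyer → strong-case (pays 205), top litigator → weak-case (pays 123).
  Strong-case: standard lawyer gives 205 − 14 = 191; top litigator gives 123 − 55 = 68. No deviation. ✓
  Weak-case: top litigator gives 123 − 73 = 50; standard lawyer gives 205 − 16 = 189. Would deviate. ✗
Neither assignment is incentive-compatible.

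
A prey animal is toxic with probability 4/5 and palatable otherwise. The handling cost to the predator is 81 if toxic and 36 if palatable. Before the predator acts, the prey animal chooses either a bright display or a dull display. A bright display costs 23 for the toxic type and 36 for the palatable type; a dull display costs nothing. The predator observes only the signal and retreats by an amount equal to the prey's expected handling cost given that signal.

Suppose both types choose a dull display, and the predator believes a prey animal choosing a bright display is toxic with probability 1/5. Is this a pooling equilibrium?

Yes

At the pooled signal (dull display) the predator holds the prior 4/5 and pays 4/5·81 + 1/5·36 = 72. Off-path (bright display) belief 1/5 gives 1/5·81 + 4/5·36 = 45.
Toxic: dull display gives 72 − 0 = 72; bright display gives 45 − 23 = 22. Stays. ✓
Palatable: dull display gives 72 − 0 = 72; bright display gives 45 − 36 = 9. Stays. ✓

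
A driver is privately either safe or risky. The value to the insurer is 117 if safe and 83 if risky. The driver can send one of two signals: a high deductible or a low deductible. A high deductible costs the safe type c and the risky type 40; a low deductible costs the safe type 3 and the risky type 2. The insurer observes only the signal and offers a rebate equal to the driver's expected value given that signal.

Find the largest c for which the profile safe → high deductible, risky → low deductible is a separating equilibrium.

37

Under separation: high deductible → safe (pays 117); low deductible → risky (pays 83).
Risky: 83 − 2 = 81 ≥ 117 − 40 = 77. Holds regardless of c. ✓
Safe: 117 − c ≥ 83 − 3, so c ≤ 117 − 80 = 37.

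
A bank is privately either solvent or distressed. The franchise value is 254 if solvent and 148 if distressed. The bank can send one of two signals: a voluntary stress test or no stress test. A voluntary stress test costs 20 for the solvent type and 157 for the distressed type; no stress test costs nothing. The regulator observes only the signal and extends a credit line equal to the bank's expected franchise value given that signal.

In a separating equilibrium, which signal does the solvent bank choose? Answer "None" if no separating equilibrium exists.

stress test

Try solvent → stress test, distressed → no stress test:
  If types separate, stress test earns payment 254 and no stress test earns 148.
  Solvent: stress test gives 254 − 20 = 234; no stress test gives 148 − 0 = 148. No deviation. ✓
  Distressed: no stress test gives 148 − 0 = 148; stress test gives 254 − 157 = 97. No deviation. ✓
Both hold — the solvent type sends stress test.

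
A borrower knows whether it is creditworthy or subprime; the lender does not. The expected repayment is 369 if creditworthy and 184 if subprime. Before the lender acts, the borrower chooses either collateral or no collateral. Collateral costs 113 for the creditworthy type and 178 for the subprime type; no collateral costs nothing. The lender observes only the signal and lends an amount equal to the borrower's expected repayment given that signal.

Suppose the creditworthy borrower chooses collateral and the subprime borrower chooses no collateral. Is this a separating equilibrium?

If types separate, collateral earns payment 369 and no collateral earns 184.
Creditworthy: collateral gives 369 − 113 = 256; no collateral gives 184 − 0 = 184. No deviation. ✓
Subprime: no collateral gives 184 − 0 = 184; collateral gives 369 − 178 = 191. Would deviate. ✗

No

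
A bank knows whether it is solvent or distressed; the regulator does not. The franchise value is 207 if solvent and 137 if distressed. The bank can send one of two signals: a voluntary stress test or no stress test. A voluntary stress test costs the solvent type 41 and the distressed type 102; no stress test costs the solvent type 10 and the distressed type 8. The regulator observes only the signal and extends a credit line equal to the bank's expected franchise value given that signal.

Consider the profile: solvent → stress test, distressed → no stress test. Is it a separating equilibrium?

Under separation the regulator infers type exactly: stress test → solvent (pays 207), no stress test → distressed (pays 137).
Solvent: stress test gives 207 − 41 = 166; no stress test gives 137 − 10 = 127. No deviation. ✓
Distressed: no stress test gives 137 − 8 = 129; stress test gives 207 − 102 = 105. No deviation. ✓
Both incentive constraints hold.

Yes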